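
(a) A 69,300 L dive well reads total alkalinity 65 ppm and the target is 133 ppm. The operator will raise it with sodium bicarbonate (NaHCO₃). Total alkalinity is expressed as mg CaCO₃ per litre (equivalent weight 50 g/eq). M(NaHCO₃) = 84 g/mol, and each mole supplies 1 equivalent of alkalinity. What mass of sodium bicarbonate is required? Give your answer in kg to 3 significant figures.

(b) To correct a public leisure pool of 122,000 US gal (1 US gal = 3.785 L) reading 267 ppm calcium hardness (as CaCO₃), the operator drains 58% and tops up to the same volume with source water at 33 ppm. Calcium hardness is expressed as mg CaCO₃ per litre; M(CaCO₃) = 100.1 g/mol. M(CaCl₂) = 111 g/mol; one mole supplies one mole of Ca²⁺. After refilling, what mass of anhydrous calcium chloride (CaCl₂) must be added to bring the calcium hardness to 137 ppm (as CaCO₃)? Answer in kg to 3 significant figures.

(a) 7.92 kg; (b) 2.93 kg

(a) Alkalinity to add: (133 − 65) = 68 mg/L as CaCO₃ × 69,300 L = 4712 g as CaCO₃.
(a) Equivalents: 4712 g ÷ 50 g/eq = 94.25 eq.
(a) NaHCO₃ supplies 1 eq per mole → 94.25 mol.
(a) Mass: 94.25 mol × 84 g/mol = 7917 g.

(b) Volume: 122,000 US gal × 3.785 L/gal = 461,770 L.
(b) After draining 58% and refilling: 267 × 0.42 + 33 × 0.58 = 131.28 ppm.
(b) Deficit to target: 137 − 131.28 = 5.72 mg/L.
(b) As CaCO₃: 5.72 mg/L × 461,770 L = 2641 g; ÷ 100.1 = 26.39 mol Ca²⁺.
(b) Mass: 26.39 × 111 = 2929 g.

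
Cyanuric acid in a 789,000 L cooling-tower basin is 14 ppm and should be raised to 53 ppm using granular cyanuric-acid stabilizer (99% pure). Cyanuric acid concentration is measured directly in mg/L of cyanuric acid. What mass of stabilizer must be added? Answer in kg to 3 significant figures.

CYA to add: (53 − 14) = 39 mg/L × 789,000 L = 30,770 g cyanuric acid.
At 99% purity: 30,770 / 0.99 = 31,080 g product.

31.1 kg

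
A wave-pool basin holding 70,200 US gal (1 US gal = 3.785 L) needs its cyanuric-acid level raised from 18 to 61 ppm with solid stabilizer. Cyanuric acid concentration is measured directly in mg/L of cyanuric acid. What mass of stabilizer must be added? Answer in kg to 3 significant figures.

11.4 kg

Volume: 70,200 US gal × 3.785 L/gal = 265,707 L.
CYA to add: (61 − 18) = 43 mg/L × 265,707 L = 11,430 g cyanuric acid.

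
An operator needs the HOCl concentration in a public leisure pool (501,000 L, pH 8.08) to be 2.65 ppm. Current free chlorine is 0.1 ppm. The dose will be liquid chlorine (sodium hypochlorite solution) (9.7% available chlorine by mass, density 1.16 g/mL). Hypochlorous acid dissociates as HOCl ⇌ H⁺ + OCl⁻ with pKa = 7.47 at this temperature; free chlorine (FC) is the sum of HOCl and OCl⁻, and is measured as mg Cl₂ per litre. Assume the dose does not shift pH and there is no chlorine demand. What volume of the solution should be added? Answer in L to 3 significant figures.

59.4 L

[OCl⁻]/[HOCl] = 10^(pH − pKa) = 10^(8.08 − 7.47) = 4.074; fraction as HOCl = 1/(1 + 4.074) = 0.1971.
Free chlorine required for 2.65 ppm HOCl: 2.65 / 0.1971 = 13.45 ppm.
FC to add: 13.45 − 0.1 = 13.35 mg/L as Cl₂.
Cl₂ equivalent: 13.35 mg/L × 501,000 L = 6686 g.
Product at 9.7% available Cl: 6686 / 0.097 = 68,930 g.
Volume: 68,930 g ÷ 1.16 g/mL = 59,420 mL.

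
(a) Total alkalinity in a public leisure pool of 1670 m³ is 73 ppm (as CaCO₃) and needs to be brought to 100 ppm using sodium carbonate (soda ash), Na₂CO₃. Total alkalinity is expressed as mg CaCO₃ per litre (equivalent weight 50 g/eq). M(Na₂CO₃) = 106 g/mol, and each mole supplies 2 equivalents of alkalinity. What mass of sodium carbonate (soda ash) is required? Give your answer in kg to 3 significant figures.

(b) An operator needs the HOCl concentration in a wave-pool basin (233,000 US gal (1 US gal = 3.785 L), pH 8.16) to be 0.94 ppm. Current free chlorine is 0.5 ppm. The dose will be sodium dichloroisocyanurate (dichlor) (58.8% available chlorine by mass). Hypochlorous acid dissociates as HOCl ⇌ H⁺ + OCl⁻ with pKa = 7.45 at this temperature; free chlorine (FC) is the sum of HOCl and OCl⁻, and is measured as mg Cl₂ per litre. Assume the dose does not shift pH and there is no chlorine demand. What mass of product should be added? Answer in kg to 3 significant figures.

(a) 47.8 kg; (b) 7.89 kg

(a) Volume: 1670 m³ = 1,670,000 L.
(a) Alkalinity to add: (100 − 73) = 27 mg/L as CaCO₃ × 1,670,000 L = 45,090 g as CaCO₃.
(a) Equivalents: 45,090 g ÷ 50 g/eq = 901.8 eq.
(a) Each mole of Na₂CO₃ supplies 2 eq, so 901.8 / 2 = 450.9 mol.
(a) Mass: 450.9 mol × 106 g/mol = 47,800 g.

(b) Volume: 233,000 US gal × 3.785 L/gal = 881,905 L.
(b) [OCl⁻]/[HOCl] = 10^(pH − pKa) = 10^(8.16 − 7.45) = 5.129; fraction as HOCl = 1/(1 + 5.129) = 0.1632.
(b) Free chlorine required for 0.94 ppm HOCl: 0.94 / 0.1632 = 5.761 ppm.
(b) FC to add: 5.761 − 0.5 = 5.261 mg/L as Cl₂.
(b) Cl₂ equivalent: 5.261 mg/L × 881,905 L = 4640 g.
(b) Product at 58.8% available Cl: 4640 / 0.588 = 7890 g.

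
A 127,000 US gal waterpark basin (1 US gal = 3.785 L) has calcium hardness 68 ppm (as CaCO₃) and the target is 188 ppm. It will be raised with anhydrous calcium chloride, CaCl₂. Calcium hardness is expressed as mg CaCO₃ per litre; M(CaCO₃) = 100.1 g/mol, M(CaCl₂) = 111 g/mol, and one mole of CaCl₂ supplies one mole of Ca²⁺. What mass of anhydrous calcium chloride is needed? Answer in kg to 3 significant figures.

Volume: 127,000 US gal × 3.785 L/gal = 480,695 L.
Hardness to add: (188 − 68) = 120 mg/L as CaCO₃ × 480,695 L = 57,680 g as CaCO₃.
Moles of Ca²⁺ (1 mol Ca²⁺ ≡ 1 mol CaCO₃): 57,680 / 100.1 g/mol = 576.3 mol.
Mass of CaCl₂: 576.3 × 111 = 63,960 g.

64.0 kg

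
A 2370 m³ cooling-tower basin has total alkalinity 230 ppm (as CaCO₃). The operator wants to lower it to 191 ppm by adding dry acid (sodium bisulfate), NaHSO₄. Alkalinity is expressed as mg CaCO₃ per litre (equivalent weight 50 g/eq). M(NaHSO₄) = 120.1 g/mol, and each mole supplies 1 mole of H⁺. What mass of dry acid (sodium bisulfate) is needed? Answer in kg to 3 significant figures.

Volume: 2370 m³ = 2,370,000 L.
Alkalinity to neutralize: (230 − 191) = 39 mg/L as CaCO₃ × 2,370,000 L = 92,430 g as CaCO₃.
Equivalents of H⁺ required: 92,430 ÷ 50 g/eq = 1849 eq = 1849 mol NaHSO₄.
Mass of NaHSO₄: 1849 × 120.1 = 222,000 g.

222 kg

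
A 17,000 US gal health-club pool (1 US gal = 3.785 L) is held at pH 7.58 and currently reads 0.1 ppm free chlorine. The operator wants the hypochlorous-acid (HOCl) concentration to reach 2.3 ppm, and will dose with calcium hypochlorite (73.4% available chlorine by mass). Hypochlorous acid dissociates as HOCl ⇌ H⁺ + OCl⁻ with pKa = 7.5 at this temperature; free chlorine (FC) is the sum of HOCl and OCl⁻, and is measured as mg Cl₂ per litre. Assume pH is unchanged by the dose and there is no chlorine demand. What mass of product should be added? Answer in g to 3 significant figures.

435 g

Volume: 17,000 US gal × 3.785 L/gal = 64,345 L.
[OCl⁻]/[HOCl] = 10^(pH − pKa) = 10^(7.58 − 7.5) = 1.202; fraction as HOCl = 1/(1 + 1.202) = 0.4541.
Free chlorine required for 2.3 ppm HOCl: 2.3 / 0.4541 = 5.065 ppm.
FC to add: 5.065 − 0.1 = 4.965 mg/L as Cl₂.
Cl₂ equivalent: 4.965 mg/L × 64,345 L = 319.5 g.
Product at 73.4% available Cl: 319.5 / 0.734 = 435.3 g.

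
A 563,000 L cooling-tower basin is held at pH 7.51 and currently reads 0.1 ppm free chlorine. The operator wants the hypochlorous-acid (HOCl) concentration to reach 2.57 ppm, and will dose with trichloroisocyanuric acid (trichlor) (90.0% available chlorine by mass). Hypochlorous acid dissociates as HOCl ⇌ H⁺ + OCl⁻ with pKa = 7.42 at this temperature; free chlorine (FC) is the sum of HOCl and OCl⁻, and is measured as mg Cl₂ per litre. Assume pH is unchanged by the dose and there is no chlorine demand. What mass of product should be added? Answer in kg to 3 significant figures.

3.52 kg

[OCl⁻]/[HOCl] = 10^(pH − pKa) = 10^(7.51 − 7.42) = 1.23; fraction as HOCl = 1/(1 + 1.23) = 0.4484.
Free chlorine required for 2.57 ppm HOCl: 2.57 / 0.4484 = 5.732 ppm.
FC to add: 5.732 − 0.1 = 5.632 mg/L as Cl₂.
Cl₂ equivalent: 5.632 mg/L × 563,000 L = 3171 g.
Product at 90.0% available Cl: 3171 / 0.9 = 3523 g.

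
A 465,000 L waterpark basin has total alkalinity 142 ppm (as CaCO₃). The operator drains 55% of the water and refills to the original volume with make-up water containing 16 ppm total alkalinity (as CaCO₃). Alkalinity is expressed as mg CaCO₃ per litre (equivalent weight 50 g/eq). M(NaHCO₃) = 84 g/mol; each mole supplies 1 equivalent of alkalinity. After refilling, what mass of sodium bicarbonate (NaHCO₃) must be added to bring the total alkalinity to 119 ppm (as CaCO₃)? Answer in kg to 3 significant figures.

After draining 55% and refilling: 142 × 0.45 + 16 × 0.55 = 72.7 ppm.
Deficit to target: 119 − 72.7 = 46.3 mg/L.
As CaCO₃: 46.3 mg/L × 465,000 L = 21,530 g; ÷ 50 g/eq ÷ 1 = 430.6 mol NaHCO₃.
Mass: 430.6 × 84 = 36,170 g.

36.2 kg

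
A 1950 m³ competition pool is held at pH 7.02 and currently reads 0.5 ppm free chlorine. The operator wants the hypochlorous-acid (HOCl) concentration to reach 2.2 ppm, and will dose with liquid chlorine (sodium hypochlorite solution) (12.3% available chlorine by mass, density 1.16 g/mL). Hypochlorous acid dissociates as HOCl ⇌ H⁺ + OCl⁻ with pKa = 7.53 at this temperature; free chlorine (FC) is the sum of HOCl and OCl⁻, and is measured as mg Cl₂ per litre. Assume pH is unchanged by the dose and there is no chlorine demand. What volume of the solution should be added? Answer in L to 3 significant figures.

32.5 L

Volume: 1950 m³ = 1,950,000 L.
[OCl⁻]/[HOCl] = 10^(pH − pKa) = 10^(7.02 − 7.53) = 0.309; fraction as HOCl = 1/(1 + 0.309) = 0.7639.
Free chlorine required for 2.2 ppm HOCl: 2.2 / 0.7639 = 2.88 ppm.
FC to add: 2.88 − 0.5 = 2.38 mg/L as Cl₂.
Cl₂ equivalent: 2.38 mg/L × 1,950,000 L = 4641 g.
Product at 12.3% available Cl: 4641 / 0.123 = 37,730 g.
Volume: 37,730 g ÷ 1.16 g/mL = 32,530 mL.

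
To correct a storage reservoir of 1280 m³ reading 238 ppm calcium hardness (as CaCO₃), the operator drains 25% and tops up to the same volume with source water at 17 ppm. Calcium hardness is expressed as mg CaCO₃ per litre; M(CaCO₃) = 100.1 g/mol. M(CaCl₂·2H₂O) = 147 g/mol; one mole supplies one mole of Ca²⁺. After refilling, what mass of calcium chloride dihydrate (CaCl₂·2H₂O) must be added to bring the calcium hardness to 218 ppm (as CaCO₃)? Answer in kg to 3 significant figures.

66.3 kg

Volume: 1280 m³ = 1,280,000 L.
After draining 25% and refilling: 238 × 0.75 + 17 × 0.25 = 182.75 ppm.
Deficit to target: 218 − 182.75 = 35.25 mg/L.
As CaCO₃: 35.25 mg/L × 1,280,000 L = 45,120 g; ÷ 100.1 = 450.7 mol Ca²⁺.
Mass: 450.7 × 147 = 66,260 g.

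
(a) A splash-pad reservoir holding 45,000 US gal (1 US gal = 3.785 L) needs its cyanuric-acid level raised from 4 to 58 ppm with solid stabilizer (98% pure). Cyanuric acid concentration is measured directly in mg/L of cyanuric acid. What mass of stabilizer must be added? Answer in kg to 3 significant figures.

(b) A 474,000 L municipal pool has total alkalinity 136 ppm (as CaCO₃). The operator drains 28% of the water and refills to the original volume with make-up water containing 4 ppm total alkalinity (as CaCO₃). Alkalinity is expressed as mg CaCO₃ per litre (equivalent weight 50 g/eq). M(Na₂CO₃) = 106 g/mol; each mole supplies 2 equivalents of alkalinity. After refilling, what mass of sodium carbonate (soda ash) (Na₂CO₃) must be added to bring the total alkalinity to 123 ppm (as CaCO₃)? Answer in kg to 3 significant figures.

(a) 9.39 kg; (b) 12.0 kg

(a) Volume: 45,000 US gal × 3.785 L/gal = 170,325 L.
(a) CYA to add: (58 − 4) = 54 mg/L × 170,325 L = 9198 g cyanuric acid.
(a) At 98% purity: 9198 / 0.98 = 9385 g product.

(b) After draining 28% and refilling: 136 × 0.72 + 4 × 0.28 = 99.04 ppm.
(b) Deficit to target: 123 − 99.04 = 23.96 mg/L.
(b) As CaCO₃: 23.96 mg/L × 474,000 L = 11,360 g; ÷ 50 g/eq ÷ 2 = 113.6 mol Na₂CO₃.
(b) Mass: 113.6 × 106 = 12,040 g.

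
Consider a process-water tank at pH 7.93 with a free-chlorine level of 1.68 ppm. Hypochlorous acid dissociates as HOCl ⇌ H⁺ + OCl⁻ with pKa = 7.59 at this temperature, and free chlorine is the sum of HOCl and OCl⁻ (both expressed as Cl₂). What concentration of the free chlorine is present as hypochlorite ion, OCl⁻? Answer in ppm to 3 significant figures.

[OCl⁻]/[HOCl] = 10^(pH − pKa) = 10^(7.93 − 7.59) = 10^0.34 = 2.188.
Fraction as HOCl = 1 / (1 + 2.188) = 0.3137.
OCl⁻ = (1 − 0.3137) × 1.68 ppm = 1.153 ppm.

1.15 ppm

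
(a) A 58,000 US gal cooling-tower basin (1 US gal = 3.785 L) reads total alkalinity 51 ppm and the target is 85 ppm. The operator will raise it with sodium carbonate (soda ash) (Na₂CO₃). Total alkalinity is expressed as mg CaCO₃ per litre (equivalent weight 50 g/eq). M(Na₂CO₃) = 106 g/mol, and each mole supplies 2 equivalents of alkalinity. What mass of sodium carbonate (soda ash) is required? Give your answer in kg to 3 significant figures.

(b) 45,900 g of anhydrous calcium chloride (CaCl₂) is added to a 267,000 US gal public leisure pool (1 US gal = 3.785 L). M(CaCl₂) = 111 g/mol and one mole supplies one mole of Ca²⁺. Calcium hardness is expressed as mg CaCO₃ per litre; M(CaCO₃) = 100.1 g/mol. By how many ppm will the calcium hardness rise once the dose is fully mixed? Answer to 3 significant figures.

(a) Volume: 58,000 US gal × 3.785 L/gal = 219,530 L.
(a) Alkalinity to add: (85 − 51) = 34 mg/L as CaCO₃ × 219,530 L = 7464 g as CaCO₃.
(a) Equivalents: 7464 g ÷ 50 g/eq = 149.3 eq.
(a) Each mole of Na₂CO₃ supplies 2 eq, so 149.3 / 2 = 74.64 mol.
(a) Mass: 74.64 mol × 106 g/mol = 7912 g.

(b) Volume: 267,000 US gal × 3.785 L/gal = 1,010,595 L.
(b) Moles of Ca²⁺: 45,900 g ÷ 111 g/mol = 413.5 mol.
(b) As CaCO₃: 413.5 mol × 100.1 g/mol = 41,390 g.
(b) Rise: 41,390 g / 1,010,595 L × 1000 = 40.96 mg/L.

(a) 7.91 kg; (b) 41.0 ppm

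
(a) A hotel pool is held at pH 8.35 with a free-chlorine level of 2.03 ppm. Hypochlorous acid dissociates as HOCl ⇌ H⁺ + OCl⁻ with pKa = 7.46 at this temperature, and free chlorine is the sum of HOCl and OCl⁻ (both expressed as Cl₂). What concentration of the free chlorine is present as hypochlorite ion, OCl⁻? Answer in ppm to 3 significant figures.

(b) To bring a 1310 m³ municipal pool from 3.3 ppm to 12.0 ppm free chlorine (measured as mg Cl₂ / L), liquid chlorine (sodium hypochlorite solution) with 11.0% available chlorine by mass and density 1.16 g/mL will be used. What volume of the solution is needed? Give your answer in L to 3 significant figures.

(a) [OCl⁻]/[HOCl] = 10^(pH − pKa) = 10^(8.35 − 7.46) = 10^0.89 = 7.762.
(a) Fraction as HOCl = 1 / (1 + 7.762) = 0.1141.
(a) OCl⁻ = (1 − 0.1141) × 2.03 ppm = 1.798 ppm.

(b) Volume: 1310 m³ = 1,310,000 L.
(b) Chlorine deficit: 12.0 − 3.3 = 8.7 ppm = 8.7 mg/L as Cl₂.
(b) Cl₂ equivalent needed: 8.7 mg/L × 1,310,000 L = 11,400,000 mg = 11,400 g.
(b) Product at 11.0% available chlorine: 11,400 / 0.11 = 103,600 g.
(b) Volume at density 1.16 g/mL: 103,600 g ÷ 1.16 g/mL = 89,320 mL.

(a) 1.80 ppm; (b) 89.3 L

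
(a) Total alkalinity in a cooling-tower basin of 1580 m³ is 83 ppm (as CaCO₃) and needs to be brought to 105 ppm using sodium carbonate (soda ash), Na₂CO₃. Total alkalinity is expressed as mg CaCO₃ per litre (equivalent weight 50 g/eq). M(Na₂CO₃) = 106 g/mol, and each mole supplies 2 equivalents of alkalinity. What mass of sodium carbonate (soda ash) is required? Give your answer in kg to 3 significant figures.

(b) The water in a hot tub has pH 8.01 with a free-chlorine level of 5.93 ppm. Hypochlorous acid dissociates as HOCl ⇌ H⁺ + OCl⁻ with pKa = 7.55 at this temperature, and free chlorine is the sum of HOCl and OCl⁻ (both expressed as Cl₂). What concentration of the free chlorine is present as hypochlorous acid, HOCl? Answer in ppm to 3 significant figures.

(a) 36.8 kg; (b) 1.53 ppm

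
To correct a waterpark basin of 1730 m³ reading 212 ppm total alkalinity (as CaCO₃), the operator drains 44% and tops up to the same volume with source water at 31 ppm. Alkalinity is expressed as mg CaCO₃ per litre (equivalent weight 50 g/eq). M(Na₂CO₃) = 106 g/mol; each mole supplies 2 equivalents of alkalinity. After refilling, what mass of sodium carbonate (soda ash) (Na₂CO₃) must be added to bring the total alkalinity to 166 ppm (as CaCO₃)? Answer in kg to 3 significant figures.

Volume: 1730 m³ = 1,730,000 L.
After draining 44% and refilling: 212 × 0.56 + 31 × 0.44 = 132.36 ppm.
Deficit to target: 166 − 132.36 = 33.64 mg/L.
As CaCO₃: 33.64 mg/L × 1,730,000 L = 58,200 g; ÷ 50 g/eq ÷ 2 = 582 mol Na₂CO₃.
Mass: 582 × 106 = 61,690 g.

61.7 kg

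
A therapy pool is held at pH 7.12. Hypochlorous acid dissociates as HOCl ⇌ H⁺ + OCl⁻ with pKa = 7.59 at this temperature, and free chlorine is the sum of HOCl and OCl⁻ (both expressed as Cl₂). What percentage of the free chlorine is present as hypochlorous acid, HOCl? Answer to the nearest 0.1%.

74.7%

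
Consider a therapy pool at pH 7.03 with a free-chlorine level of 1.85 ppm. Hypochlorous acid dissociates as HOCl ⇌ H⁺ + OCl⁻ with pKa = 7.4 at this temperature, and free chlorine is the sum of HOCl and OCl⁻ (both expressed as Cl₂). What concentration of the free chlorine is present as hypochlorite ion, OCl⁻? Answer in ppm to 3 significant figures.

0.553 ppm

[OCl⁻]/[HOCl] = 10^(pH − pKa) = 10^(7.03 − 7.4) = 10^-0.37 = 0.4266.
Fraction as HOCl = 1 / (1 + 0.4266) = 0.701.
OCl⁻ = (1 − 0.701) × 1.85 ppm = 0.5532 ppm.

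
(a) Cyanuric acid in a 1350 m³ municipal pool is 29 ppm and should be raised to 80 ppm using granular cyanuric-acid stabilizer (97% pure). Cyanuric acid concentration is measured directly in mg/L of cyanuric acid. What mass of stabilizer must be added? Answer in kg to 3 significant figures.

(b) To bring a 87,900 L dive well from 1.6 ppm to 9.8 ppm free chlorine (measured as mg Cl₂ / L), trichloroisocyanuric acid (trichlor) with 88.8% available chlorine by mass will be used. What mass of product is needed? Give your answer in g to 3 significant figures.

(a) 71.0 kg; (b) 812 g

(a) Volume: 1350 m³ = 1,350,000 L.
(a) CYA to add: (80 − 29) = 51 mg/L × 1,350,000 L = 68,850 g cyanuric acid.
(a) At 97% purity: 68,850 / 0.97 = 70,980 g product.

(b) Chlorine deficit: 9.8 − 1.6 = 8.2 ppm = 8.2 mg/L as Cl₂.
(b) Cl₂ equivalent needed: 8.2 mg/L × 87,900 L = 720,800 mg = 720.8 g.
(b) Product at 88.8% available chlorine: 720.8 / 0.888 = 811.7 g.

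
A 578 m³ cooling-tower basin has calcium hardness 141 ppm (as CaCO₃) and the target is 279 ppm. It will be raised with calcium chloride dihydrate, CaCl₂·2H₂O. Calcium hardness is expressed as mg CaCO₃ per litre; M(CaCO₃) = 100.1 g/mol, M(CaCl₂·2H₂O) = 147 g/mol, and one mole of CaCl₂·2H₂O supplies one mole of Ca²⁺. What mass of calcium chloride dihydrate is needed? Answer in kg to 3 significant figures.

Volume: 578 m³ = 578,000 L.
Hardness to add: (279 − 141) = 138 mg/L as CaCO₃ × 578,000 L = 79,760 g as CaCO₃.
Moles of Ca²⁺ (1 mol Ca²⁺ ≡ 1 mol CaCO₃): 79,760 / 100.1 g/mol = 796.8 mol.
Mass of CaCl₂·2H₂O: 796.8 × 147 = 117,100 g.

117 kg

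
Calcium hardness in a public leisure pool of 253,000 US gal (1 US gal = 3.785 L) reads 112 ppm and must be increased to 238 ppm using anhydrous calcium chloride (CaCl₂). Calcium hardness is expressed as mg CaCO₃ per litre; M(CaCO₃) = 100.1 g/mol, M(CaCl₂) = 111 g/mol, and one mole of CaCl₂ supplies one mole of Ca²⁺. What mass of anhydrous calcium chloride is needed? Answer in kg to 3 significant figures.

Volume: 253,000 US gal × 3.785 L/gal = 957,605 L.
Hardness to add: (238 − 112) = 126 mg/L as CaCO₃ × 957,605 L = 120,700 g as CaCO₃.
Moles of Ca²⁺ (1 mol Ca²⁺ ≡ 1 mol CaCO₃): 120,700 / 100.1 g/mol = 1205 mol.
Mass of CaCl₂: 1205 × 111 = 133,800 g.

134 kg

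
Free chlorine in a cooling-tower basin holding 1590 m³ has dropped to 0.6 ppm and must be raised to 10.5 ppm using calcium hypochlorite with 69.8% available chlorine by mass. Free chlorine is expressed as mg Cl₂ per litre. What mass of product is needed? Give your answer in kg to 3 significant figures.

22.6 kg

Volume: 1590 m³ = 1,590,000 L.
Chlorine deficit: 10.5 − 0.6 = 9.9 ppm = 9.9 mg/L as Cl₂.
Cl₂ equivalent needed: 9.9 mg/L × 1,590,000 L = 15,740,000 mg = 15,740 g.
Product at 69.8% available chlorine: 15,740 / 0.698 = 22,550 g.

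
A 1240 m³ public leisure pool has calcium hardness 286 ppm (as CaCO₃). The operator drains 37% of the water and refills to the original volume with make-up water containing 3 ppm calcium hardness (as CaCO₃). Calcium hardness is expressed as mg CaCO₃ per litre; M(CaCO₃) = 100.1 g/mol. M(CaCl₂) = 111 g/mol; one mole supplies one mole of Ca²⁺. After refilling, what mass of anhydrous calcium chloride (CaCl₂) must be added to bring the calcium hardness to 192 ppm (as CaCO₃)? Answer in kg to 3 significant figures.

Volume: 1240 m³ = 1,240,000 L.
After draining 37% and refilling: 286 × 0.63 + 3 × 0.37 = 181.29 ppm.
Deficit to target: 192 − 181.29 = 10.71 mg/L.
As CaCO₃: 10.71 mg/L × 1,240,000 L = 13,280 g; ÷ 100.1 = 132.7 mol Ca²⁺.
Mass: 132.7 × 111 = 14,730 g.

14.7 kg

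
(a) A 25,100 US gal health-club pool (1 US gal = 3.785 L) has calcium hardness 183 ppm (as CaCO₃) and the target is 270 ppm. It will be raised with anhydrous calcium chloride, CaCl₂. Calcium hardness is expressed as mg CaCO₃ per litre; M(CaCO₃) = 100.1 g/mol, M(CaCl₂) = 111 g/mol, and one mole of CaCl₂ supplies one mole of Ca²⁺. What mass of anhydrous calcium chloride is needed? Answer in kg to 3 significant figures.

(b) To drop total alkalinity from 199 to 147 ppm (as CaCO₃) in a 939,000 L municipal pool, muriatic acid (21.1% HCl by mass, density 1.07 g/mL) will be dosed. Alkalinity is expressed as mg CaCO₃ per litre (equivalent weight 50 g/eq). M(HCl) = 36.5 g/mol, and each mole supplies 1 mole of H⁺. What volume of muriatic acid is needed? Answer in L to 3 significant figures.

(a) 9.17 kg; (b) 158 L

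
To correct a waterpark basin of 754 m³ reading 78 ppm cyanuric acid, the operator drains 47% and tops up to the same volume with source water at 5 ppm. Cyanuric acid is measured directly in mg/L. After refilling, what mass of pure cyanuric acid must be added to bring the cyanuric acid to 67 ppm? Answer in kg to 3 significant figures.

17.6 kg

Volume: 754 m³ = 754,000 L.
After draining 47% and refilling: 78 × 0.53 + 5 × 0.47 = 43.69 ppm.
Deficit to target: 67 − 43.69 = 23.31 mg/L.
Mass: 23.31 mg/L × 754,000 L = 17,580 g cyanuric acid.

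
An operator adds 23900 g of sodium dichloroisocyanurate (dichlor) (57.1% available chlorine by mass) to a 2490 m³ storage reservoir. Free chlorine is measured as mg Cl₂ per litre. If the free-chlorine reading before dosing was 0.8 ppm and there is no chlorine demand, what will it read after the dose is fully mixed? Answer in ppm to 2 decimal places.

6.28 ppm

Volume: 2490 m³ = 2,490,000 L.
Available chlorine delivered: 23,900 g × 0.571 = 13,650 g as Cl₂.
Concentration rise: 13,650 g / 2,490,000 L = 5.481 mg/L = 5.48 ppm.
Final FC: 0.8 + 5.48 = 6.28 ppm.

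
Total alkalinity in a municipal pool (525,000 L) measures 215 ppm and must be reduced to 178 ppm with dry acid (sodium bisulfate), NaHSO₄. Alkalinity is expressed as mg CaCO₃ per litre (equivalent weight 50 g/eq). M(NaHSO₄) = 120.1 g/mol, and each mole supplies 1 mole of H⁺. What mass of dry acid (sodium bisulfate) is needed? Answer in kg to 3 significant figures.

46.7 kg

Alkalinity to neutralize: (215 − 178) = 37 mg/L as CaCO₃ × 525,000 L = 19,420 g as CaCO₃.
Equivalents of H⁺ required: 19,420 ÷ 50 g/eq = 388.5 eq = 388.5 mol NaHSO₄.
Mass of NaHSO₄: 388.5 × 120.1 = 46,660 g.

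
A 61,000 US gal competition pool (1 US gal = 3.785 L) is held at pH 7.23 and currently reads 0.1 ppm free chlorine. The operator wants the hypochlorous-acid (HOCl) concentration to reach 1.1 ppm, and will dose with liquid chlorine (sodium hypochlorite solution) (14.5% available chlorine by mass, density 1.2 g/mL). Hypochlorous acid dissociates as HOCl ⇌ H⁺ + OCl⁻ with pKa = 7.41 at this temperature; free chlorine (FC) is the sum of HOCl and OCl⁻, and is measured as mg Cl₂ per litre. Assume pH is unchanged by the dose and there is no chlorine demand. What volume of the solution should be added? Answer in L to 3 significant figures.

Volume: 61,000 US gal × 3.785 L/gal = 230,885 L.
[OCl⁻]/[HOCl] = 10^(pH − pKa) = 10^(7.23 − 7.41) = 0.6607; fraction as HOCl = 1/(1 + 0.6607) = 0.6022.
Free chlorine required for 1.1 ppm HOCl: 1.1 / 0.6022 = 1.827 ppm.
FC to add: 1.827 − 0.1 = 1.727 mg/L as Cl₂.
Cl₂ equivalent: 1.727 mg/L × 230,885 L = 398.7 g.
Product at 14.5% available Cl: 398.7 / 0.145 = 2750 g.
Volume: 2750 g ÷ 1.2 g/mL = 2291 mL.

2.29 L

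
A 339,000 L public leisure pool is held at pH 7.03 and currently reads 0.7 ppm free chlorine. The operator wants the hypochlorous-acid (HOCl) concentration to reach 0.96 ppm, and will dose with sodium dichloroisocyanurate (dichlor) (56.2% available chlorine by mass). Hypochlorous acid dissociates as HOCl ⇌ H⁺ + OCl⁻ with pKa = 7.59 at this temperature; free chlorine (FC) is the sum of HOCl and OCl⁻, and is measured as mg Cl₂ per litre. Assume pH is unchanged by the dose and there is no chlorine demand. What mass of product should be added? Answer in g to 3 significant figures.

316 g

[OCl⁻]/[HOCl] = 10^(pH − pKa) = 10^(7.03 − 7.59) = 0.2754; fraction as HOCl = 1/(1 + 0.2754) = 0.7841.
Free chlorine required for 0.96 ppm HOCl: 0.96 / 0.7841 = 1.224 ppm.
FC to add: 1.224 − 0.7 = 0.5244 mg/L as Cl₂.
Cl₂ equivalent: 0.5244 mg/L × 339,000 L = 177.8 g.
Product at 56.2% available Cl: 177.8 / 0.562 = 316.3 g.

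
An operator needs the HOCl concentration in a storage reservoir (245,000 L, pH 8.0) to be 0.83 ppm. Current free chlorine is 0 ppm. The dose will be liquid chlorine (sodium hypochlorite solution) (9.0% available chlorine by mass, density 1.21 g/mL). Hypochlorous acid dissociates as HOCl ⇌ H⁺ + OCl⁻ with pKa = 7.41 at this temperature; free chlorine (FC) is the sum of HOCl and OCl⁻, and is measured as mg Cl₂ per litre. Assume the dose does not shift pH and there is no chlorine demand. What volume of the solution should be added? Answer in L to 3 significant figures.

9.13 L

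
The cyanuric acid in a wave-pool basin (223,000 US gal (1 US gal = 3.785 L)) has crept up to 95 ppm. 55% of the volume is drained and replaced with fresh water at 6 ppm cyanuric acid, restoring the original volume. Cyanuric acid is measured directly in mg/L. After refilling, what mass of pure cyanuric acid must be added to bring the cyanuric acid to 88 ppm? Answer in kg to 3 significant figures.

35.4 kg

Volume: 223,000 US gal × 3.785 L/gal = 844,055 L.
After draining 55% and refilling: 95 × 0.45 + 6 × 0.55 = 46.05 ppm.
Deficit to target: 88 − 46.05 = 41.95 mg/L.
Mass: 41.95 mg/L × 844,055 L = 35,410 g cyanuric acid.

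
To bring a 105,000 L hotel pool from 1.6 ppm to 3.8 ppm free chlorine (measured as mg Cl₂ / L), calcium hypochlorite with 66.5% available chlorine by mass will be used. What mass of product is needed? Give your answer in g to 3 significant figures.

Chlorine deficit: 3.8 − 1.6 = 2.2 ppm = 2.2 mg/L as Cl₂.
Cl₂ equivalent needed: 2.2 mg/L × 105,000 L = 231,000 mg = 231 g.
Product at 66.5% available chlorine: 231 / 0.665 = 347.4 g.

347 g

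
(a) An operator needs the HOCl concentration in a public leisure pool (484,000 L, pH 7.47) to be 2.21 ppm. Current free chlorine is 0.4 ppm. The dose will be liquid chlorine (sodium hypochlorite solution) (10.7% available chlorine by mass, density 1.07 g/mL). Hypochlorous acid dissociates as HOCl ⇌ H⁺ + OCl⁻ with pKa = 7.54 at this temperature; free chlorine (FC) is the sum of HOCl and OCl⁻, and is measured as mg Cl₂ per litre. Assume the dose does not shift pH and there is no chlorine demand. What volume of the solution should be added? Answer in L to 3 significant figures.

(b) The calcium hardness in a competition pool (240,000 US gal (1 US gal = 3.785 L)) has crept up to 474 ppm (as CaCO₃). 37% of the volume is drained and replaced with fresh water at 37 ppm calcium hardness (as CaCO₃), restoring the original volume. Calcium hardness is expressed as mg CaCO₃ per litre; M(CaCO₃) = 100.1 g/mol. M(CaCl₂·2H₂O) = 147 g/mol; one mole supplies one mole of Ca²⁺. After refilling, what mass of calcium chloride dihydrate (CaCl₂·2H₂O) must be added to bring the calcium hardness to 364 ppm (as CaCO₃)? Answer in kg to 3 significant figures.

(a) 15.6 L; (b) 69.0 kg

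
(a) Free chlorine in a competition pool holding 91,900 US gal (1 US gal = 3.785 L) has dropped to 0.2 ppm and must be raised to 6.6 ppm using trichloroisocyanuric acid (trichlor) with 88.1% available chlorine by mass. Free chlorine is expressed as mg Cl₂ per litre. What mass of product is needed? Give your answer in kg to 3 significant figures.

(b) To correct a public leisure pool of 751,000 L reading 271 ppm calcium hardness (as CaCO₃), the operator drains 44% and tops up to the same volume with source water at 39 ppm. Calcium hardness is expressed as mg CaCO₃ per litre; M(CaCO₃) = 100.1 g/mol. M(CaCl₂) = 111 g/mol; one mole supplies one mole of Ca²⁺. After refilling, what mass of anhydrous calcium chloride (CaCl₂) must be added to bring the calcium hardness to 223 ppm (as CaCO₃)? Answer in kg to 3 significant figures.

(a) 2.53 kg; (b) 45.0 kg

(a) Volume: 91,900 US gal × 3.785 L/gal = 347,842 L.
(a) Chlorine deficit: 6.6 − 0.2 = 6.4 ppm = 6.4 mg/L as Cl₂.
(a) Cl₂ equivalent needed: 6.4 mg/L × 347,842 L = 2,226,000 mg = 2226 g.
(a) Product at 88.1% available chlorine: 2226 / 0.881 = 2527 g.

(b) After draining 44% and refilling: 271 × 0.56 + 39 × 0.44 = 168.92 ppm.
(b) Deficit to target: 223 − 168.92 = 54.08 mg/L.
(b) As CaCO₃: 54.08 mg/L × 751,000 L = 40,610 g; ÷ 100.1 = 405.7 mol Ca²⁺.
(b) Mass: 405.7 × 111 = 45,040 g.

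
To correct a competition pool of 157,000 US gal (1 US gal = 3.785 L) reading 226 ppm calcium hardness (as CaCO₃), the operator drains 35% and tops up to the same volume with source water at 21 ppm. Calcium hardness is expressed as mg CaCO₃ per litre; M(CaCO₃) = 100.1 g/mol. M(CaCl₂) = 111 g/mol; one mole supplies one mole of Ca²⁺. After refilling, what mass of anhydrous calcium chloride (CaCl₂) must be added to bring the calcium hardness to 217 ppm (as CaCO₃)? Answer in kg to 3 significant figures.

41.3 kg

Volume: 157,000 US gal × 3.785 L/gal = 594,245 L.
After draining 35% and refilling: 226 × 0.65 + 21 × 0.35 = 154.25 ppm.
Deficit to target: 217 − 154.25 = 62.75 mg/L.
As CaCO₃: 62.75 mg/L × 594,245 L = 37,290 g; ÷ 100.1 = 372.5 mol Ca²⁺.
Mass: 372.5 × 111 = 41,350 g.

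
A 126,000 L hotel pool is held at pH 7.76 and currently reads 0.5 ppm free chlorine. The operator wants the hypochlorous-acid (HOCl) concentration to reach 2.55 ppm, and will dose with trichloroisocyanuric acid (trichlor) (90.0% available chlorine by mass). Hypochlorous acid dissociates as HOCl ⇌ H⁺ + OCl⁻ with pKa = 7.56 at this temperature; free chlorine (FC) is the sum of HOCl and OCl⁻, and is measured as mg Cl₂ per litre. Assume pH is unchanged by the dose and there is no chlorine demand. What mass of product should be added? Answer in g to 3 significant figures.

853 g

[OCl⁻]/[HOCl] = 10^(pH − pKa) = 10^(7.76 − 7.56) = 1.585; fraction as HOCl = 1/(1 + 1.585) = 0.3869.
Free chlorine required for 2.55 ppm HOCl: 2.55 / 0.3869 = 6.591 ppm.
FC to add: 6.591 − 0.5 = 6.091 mg/L as Cl₂.
Cl₂ equivalent: 6.091 mg/L × 126,000 L = 767.5 g.
Product at 90.0% available Cl: 767.5 / 0.9 = 852.8 g.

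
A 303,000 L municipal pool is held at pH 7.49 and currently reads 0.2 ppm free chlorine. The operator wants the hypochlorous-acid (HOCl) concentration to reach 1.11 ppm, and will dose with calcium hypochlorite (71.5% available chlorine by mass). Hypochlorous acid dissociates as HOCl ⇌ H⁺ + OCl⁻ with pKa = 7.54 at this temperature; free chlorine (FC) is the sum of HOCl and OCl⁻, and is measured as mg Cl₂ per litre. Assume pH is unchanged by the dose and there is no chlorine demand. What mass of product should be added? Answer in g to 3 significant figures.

[OCl⁻]/[HOCl] = 10^(pH − pKa) = 10^(7.49 − 7.54) = 0.8913; fraction as HOCl = 1/(1 + 0.8913) = 0.5288.
Free chlorine required for 1.11 ppm HOCl: 1.11 / 0.5288 = 2.099 ppm.
FC to add: 2.099 − 0.2 = 1.899 mg/L as Cl₂.
Cl₂ equivalent: 1.899 mg/L × 303,000 L = 575.5 g.
Product at 71.5% available Cl: 575.5 / 0.715 = 804.9 g.

805 g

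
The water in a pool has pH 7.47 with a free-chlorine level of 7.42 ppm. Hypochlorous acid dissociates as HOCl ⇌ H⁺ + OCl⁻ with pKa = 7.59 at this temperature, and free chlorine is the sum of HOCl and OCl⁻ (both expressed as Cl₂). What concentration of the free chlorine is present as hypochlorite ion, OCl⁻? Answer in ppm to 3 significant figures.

3.20 ppm

[OCl⁻]/[HOCl] = 10^(pH − pKa) = 10^(7.47 − 7.59) = 10^-0.12 = 0.7586.
Fraction as HOCl = 1 / (1 + 0.7586) = 0.5686.
OCl⁻ = (1 − 0.5686) × 7.42 ppm = 3.201 ppm.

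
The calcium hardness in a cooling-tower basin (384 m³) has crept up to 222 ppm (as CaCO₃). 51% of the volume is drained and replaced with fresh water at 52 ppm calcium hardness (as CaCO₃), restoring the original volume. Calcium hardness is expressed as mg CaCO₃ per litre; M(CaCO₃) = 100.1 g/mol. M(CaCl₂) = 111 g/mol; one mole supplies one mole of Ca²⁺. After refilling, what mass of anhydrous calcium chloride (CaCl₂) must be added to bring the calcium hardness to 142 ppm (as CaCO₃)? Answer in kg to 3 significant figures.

2.85 kg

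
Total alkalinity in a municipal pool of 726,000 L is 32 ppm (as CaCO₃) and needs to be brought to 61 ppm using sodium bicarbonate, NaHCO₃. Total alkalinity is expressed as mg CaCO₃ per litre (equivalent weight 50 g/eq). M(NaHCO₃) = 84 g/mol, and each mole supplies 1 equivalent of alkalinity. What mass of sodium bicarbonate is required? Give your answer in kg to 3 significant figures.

Alkalinity to add: (61 − 32) = 29 mg/L as CaCO₃ × 726,000 L = 21,050 g as CaCO₃.
Equivalents: 21,050 g ÷ 50 g/eq = 421.1 eq.
NaHCO₃ supplies 1 eq per mole → 421.1 mol.
Mass: 421.1 mol × 84 g/mol = 35,370 g.

35.4 kg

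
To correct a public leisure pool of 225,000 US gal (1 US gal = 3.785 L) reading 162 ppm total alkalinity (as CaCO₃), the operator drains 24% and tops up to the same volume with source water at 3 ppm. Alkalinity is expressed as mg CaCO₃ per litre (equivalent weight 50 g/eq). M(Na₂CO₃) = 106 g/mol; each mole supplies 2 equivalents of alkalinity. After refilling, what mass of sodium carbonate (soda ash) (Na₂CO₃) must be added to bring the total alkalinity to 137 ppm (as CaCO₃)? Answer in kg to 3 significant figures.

11.9 kg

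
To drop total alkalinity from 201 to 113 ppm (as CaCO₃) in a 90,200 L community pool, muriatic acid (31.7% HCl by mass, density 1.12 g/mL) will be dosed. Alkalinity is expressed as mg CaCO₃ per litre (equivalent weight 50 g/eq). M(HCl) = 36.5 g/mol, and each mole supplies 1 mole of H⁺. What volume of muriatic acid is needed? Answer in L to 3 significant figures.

Alkalinity to neutralize: (201 − 113) = 88 mg/L as CaCO₃ × 90,200 L = 7938 g as CaCO₃.
Equivalents of H⁺ required: 7938 ÷ 50 g/eq = 158.8 eq = 158.8 mol HCl.
Mass of HCl: 158.8 × 36.5 = 5794 g.
Mass of 31.7% solution: 5794 / 0.317 = 18,280 g.
Volume: 18,280 g ÷ 1.12 g/mL = 16,320 mL.

16.3 L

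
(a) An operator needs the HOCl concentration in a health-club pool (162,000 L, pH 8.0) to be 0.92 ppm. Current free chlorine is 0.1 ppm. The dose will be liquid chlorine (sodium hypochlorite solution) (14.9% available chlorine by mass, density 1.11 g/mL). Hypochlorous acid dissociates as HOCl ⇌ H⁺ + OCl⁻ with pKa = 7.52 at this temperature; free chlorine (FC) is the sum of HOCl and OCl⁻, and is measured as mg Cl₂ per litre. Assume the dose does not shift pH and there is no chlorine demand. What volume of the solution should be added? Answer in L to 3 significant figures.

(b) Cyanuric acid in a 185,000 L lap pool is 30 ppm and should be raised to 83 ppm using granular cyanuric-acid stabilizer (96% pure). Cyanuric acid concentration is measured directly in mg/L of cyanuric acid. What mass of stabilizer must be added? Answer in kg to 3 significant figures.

(a) 3.52 L; (b) 10.2 kg

(a) [OCl⁻]/[HOCl] = 10^(pH − pKa) = 10^(8.0 − 7.52) = 3.02; fraction as HOCl = 1/(1 + 3.02) = 0.2488.
(a) Free chlorine required for 0.92 ppm HOCl: 0.92 / 0.2488 = 3.698 ppm.
(a) FC to add: 3.698 − 0.1 = 3.598 mg/L as Cl₂.
(a) Cl₂ equivalent: 3.598 mg/L × 162,000 L = 582.9 g.
(a) Product at 14.9% available Cl: 582.9 / 0.149 = 3912 g.
(a) Volume: 3912 g ÷ 1.11 g/mL = 3525 mL.

(b) CYA to add: (83 − 30) = 53 mg/L × 185,000 L = 9805 g cyanuric acid.
(b) At 96% purity: 9805 / 0.96 = 10,210 g product.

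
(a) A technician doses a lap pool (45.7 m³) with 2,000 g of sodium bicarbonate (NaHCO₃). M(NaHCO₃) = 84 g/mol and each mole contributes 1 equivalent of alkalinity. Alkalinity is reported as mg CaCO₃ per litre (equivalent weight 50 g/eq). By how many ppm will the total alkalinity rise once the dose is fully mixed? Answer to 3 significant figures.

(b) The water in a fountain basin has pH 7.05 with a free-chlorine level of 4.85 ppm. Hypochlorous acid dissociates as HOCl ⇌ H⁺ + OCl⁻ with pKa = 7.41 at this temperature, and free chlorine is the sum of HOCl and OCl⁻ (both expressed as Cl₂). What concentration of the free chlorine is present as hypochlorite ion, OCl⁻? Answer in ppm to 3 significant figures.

(a) Volume: 45.7 m³ = 45,700 L.
(a) Moles of NaHCO₃: 2,000 g ÷ 84 g/mol = 23.81 mol → 23.81 eq of alkalinity.
(a) As CaCO₃: 23.81 eq × 50 g/eq = 1190 g.
(a) Rise: 1190 g / 45,700 L × 1000 = 26.05 mg/L.

(b) [OCl⁻]/[HOCl] = 10^(pH − pKa) = 10^(7.05 − 7.41) = 10^-0.36 = 0.4365.
(b) Fraction as HOCl = 1 / (1 + 0.4365) = 0.6961.
(b) OCl⁻ = (1 − 0.6961) × 4.85 ppm = 1.474 ppm.

(a) 26.0 ppm; (b) 1.47 ppm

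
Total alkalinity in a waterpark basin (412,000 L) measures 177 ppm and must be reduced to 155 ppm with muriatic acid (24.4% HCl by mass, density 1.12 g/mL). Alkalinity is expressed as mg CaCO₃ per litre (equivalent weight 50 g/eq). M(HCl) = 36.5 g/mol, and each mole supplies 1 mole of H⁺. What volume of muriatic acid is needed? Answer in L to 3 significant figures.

Alkalinity to neutralize: (177 − 155) = 22 mg/L as CaCO₃ × 412,000 L = 9064 g as CaCO₃.
Equivalents of H⁺ required: 9064 ÷ 50 g/eq = 181.3 eq = 181.3 mol HCl.
Mass of HCl: 181.3 × 36.5 = 6617 g.
Mass of 24.4% solution: 6617 / 0.244 = 27,120 g.
Volume: 27,120 g ÷ 1.12 g/mL = 24,210 mL.

24.2 L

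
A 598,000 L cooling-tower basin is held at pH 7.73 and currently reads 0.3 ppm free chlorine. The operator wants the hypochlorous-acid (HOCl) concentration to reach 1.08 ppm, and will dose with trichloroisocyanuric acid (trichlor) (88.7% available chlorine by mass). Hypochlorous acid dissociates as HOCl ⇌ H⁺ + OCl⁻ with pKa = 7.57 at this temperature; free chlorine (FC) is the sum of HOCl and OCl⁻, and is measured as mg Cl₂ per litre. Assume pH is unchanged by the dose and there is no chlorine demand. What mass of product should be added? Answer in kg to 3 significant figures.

[OCl⁻]/[HOCl] = 10^(pH − pKa) = 10^(7.73 − 7.57) = 1.445; fraction as HOCl = 1/(1 + 1.445) = 0.4089.
Free chlorine required for 1.08 ppm HOCl: 1.08 / 0.4089 = 2.641 ppm.
FC to add: 2.641 − 0.3 = 2.341 mg/L as Cl₂.
Cl₂ equivalent: 2.341 mg/L × 598,000 L = 1400 g.
Product at 88.7% available Cl: 1400 / 0.887 = 1578 g.

1.58 kg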